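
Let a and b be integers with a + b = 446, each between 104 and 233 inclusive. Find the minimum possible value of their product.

49629

For a fixed sum, ab is smallest when a and b are as far apart as possible.
The extreme feasible split is a = 213, b = 233, giving ab = 49629.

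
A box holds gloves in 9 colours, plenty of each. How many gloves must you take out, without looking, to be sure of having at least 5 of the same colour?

37

You could draw 4 of every colour without reaching 5 of any — 36 in all.
One more forces 5 of some colour, so 36 + 1 = 37.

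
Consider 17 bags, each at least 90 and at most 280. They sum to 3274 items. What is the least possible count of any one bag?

To make one bag as small as possible, make the other 16 as large as possible.
The other 16 can take up 16 × 280 = 4480 ≥ 3274 − 90, so one bag can sit at its floor of 90.
Achievable: one at 90 and the other 16 totalling 3184, which fits since 16 × 90 ≤ 3184 ≤ 16 × 280.

90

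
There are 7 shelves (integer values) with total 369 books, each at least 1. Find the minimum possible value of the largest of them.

If every one of the 7 were at most 52, the total would be at most 7 × 52 = 364 < 369.
Taking 2 copies of 52 and 5 copies of 53 gives exactly 369, so 53 is attained.

53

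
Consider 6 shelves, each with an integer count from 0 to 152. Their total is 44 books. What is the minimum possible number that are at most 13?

3

If only k of them are at most 13, the other 6 − k are at least 14, so the total is at least (6 − k)·14 + k·0.
This is ≤ 44, so (6 − k)·14 + 0k ≤ 44, which gives k ≥ 3.
Exactly 3 works: 3 values at 0 and 3 at 14 total 42; raise one of the low values by 2 (still ≤ 13) to hit 44.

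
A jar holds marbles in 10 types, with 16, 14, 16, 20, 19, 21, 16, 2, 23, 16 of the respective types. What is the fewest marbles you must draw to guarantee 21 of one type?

160

In the worst case you take as many as possible of each type without reaching 21: 16 + 14 + 16 + 20 + 19 + 20 + 16 + 2 + 20 + 16 = 159.
The next one must give 21 of some type, so 159 + 1 = 160.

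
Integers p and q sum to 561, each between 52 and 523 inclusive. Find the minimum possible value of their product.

For a fixed sum, pq is smallest when p and q are as far apart as possible.
The extreme feasible split is p = 52, q = 509, giving pq = 26468.

26468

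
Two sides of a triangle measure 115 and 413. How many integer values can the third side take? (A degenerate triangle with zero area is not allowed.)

229

The triangle inequality gives |115 − 413| < c < 115 + 413, i.e. 298 < c < 528.
So c can be any integer from 299 to 527: 229 values.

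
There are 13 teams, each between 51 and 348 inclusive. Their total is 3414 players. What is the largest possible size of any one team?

To make one team as large as possible, make the other 12 as small as possible.
The other 12 contribute at least 12 × 51 = 612, leaving at most 3414 − 612 = 2802.
But each team is capped at 348, so the maximum is 348.
Achievable: one at 348 and the other 12 totalling 3066, which fits since 12 × 51 ≤ 3066 ≤ 12 × 348.

348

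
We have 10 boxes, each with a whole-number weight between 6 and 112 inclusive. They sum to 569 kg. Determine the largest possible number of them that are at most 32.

Suppose k of them are at most 32. Those contribute at most 32 each and the rest at most 112 each.
So the total is at most 32k + 112(10 − k) = 1120 − 80k. This must still be ≥ 569, so k ≤ 6.
k = 6 is achieved by 6 values at 32 and 4 at 112, total 640; lower one of the 112's by 71 (still > 32) to reach 569.

6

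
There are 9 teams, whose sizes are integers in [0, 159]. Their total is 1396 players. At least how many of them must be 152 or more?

5

If only k of them are at least 152, the other 9 − k are at most 151, so the total is at most k·159 + (9 − k)·151.
This must reach 1396, so k·159 + (9 − k)·151 ≥ 1396, giving k ≥ 5.
Exactly 5 works: 5 values at 159 and 4 at 151 total 1399; lower one of the high values by 3 (still ≥ 152) to hit 1396.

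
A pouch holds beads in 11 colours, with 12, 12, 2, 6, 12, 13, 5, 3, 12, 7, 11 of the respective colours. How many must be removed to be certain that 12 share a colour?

90

In the worst case you take as many as possible of each colour without reaching 12: 11 + 11 + 2 + 6 + 11 + 11 + 5 + 3 + 11 + 7 + 11 = 89.
The next one must give 12 of some colour, so 89 + 1 = 90.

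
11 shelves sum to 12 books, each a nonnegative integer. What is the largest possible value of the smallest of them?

If every one of the 11 were at least 2, the total would be at least 11 × 2 = 22 > 12.
Equality holds with 10 values of 1 and 1 value of 2.

1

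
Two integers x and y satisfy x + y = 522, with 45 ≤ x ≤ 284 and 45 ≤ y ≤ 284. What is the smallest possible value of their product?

xy = x(522 − x) is concave in x, so over [238, 284] it is minimized at an endpoint.
The extreme feasible split is x = 238, y = 284, giving xy = 67592.

67592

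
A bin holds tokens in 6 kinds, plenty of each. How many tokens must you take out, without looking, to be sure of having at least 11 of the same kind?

61

You could draw 10 of every kind without reaching 11 of any — 60 in all.
One more forces 11 of some kind, so 60 + 1 = 61.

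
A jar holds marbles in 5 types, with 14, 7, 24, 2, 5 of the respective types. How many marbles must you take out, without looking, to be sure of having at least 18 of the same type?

46

In the worst case you take as many as possible of each type without reaching 18: 14 + 7 + 17 + 2 + 5 = 45.
The next one must give 18 of some type, so 45 + 1 = 46.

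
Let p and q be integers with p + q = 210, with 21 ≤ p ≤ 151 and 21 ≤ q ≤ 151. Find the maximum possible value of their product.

For a fixed sum, the product pq is largest when p and q are as close as possible.
Taking p = 105 and q = 105 (both in [21, 151]) gives pq = 11025.

11025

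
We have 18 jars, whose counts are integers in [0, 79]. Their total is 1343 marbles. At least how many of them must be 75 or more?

3

Each value short of 75 is at most 74, costing at least 79 − 74 = 5 against the maximum total of 1422.
We can afford to lose at most 1422 − 1343 = 79, so at most ⌊79/5⌋ = 15 fall short, and at least 3 are ≥ 75.
Exactly 3 works: 3 values at 79 and 15 at 74 total 1347; lower one of the high values by 4 (still ≥ 75) to hit 1343.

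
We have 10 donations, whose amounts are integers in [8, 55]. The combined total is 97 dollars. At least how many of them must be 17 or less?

9

If only k of them are at most 17, the other 10 − k are at least 18, so the total is at least (10 − k)·18 + k·8.
This is ≤ 97, so (10 − k)·18 + 8k ≤ 97, which gives k ≥ 9.
Exactly 9 works: 9 values at 8 and 1 at 18 total 90; raise one of the low values by 7 (still ≤ 17) to hit 97.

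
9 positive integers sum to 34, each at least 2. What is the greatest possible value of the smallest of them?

3

If every one of the 9 were at least 4, the total would be at least 9 × 4 = 36 > 34.
Equality holds with 2 values of 3 and 7 values of 4.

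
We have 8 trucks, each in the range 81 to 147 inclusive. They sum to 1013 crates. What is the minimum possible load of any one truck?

81

To make one truck as small as possible, make the other 7 as large as possible.
The other 7 can take up 7 × 147 = 1029 ≥ 1013 − 81, so one truck can sit at its floor of 81.
Achievable: one at 81 and the other 7 totalling 932, which fits since 7 × 81 ≤ 932 ≤ 7 × 147.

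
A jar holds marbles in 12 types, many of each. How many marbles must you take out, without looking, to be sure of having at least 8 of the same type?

In the worst case you draw 7 of each of the 12 types: 12 × 7 = 84.
One more forces 8 of some type, so 84 + 1 = 85.

85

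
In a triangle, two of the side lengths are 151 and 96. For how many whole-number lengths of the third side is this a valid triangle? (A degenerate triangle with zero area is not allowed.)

The triangle inequality gives |151 − 96| < c < 151 + 96, i.e. 55 < c < 247.
So c can be any integer from 56 to 246: 191 values.

191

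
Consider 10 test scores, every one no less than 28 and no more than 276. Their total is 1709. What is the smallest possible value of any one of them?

To make one score as small as possible, make the other 9 as large as possible.
The other 9 can take up 9 × 276 = 2484 ≥ 1709 − 28, so one score can sit at its floor of 28.
Achievable: one at 28 and the other 9 totalling 1681, which fits since 9 × 28 ≤ 1681 ≤ 9 × 276.

28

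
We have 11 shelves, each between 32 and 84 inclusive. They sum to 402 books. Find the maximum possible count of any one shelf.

82

To make one shelf as large as possible, make the other 10 as small as possible.
The other 10 contribute at least 10 × 32 = 320, leaving at most 402 − 320 = 82.
Since 82 ≤ 84, this is achievable: one at 82 and 10 at 32.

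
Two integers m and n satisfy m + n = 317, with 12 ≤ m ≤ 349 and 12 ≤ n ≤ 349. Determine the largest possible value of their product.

mn = m(317 − m) is maximized when m is as near 317/2 as the bounds allow.
Taking m = 158 and n = 159 (both in [12, 349]) gives mn = 25122.

25122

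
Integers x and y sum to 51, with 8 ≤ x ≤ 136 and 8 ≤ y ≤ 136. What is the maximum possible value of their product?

With x + y fixed, xy peaks when the two are closest together.
Taking x = 25 and y = 26 (both in [8, 136]) gives xy = 650.

650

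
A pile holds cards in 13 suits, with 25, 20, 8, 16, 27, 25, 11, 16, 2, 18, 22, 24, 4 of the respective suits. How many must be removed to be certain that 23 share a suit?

206

In the worst case you take as many as possible of each suit without reaching 23: 22 + 20 + 8 + 16 + 22 + 22 + 11 + 16 + 2 + 18 + 22 + 22 + 4 = 205.
The next one must give 23 of some suit, so 205 + 1 = 206.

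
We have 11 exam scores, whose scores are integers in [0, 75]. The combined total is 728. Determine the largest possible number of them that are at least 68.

Suppose k of them are at least 68. Those contribute at least 68 each and the other 11 − k at least 0 each.
So the total is at least 68k + 0(11 − k) = 0 + 68k. This must be ≤ 728, giving k ≤ 10.
k = 10 is achieved by 10 values at 68 and 1 at 0, total 680; add 48 to one value (staying below 68) to reach 728.

10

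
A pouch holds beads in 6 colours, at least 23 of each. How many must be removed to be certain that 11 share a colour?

You could draw 10 of every colour without reaching 11 of any — 60 in all.
One more forces 11 of some colour, so 60 + 1 = 61.

61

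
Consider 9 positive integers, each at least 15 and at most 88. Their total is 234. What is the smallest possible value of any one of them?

15

To make one integer as small as possible, make the other 8 as large as possible.
The other 8 can take up 8 × 88 = 704 ≥ 234 − 15, so one integer can sit at its floor of 15.
Achievable: one at 15 and the other 8 totalling 219, which fits since 8 × 15 ≤ 219 ≤ 8 × 88.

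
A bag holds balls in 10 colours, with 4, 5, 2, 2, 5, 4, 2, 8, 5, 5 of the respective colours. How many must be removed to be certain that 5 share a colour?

35

In the worst case you take as many as possible of each colour without reaching 5: 4 + 4 + 2 + 2 + 4 + 4 + 2 + 4 + 4 + 4 = 34.
The next one must give 5 of some colour, so 34 + 1 = 35.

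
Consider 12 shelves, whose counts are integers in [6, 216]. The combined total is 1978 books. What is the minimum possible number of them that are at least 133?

Suppose at most 12 − j of them reach 133; then j values are ≤ 132 and the rest ≤ 216.
The total is then ≤ 132·j + 216·(12 − j) = 2592 − 84j. For this to be ≥ 1978 we need j ≤ 7, so at least 12 − 7 = 5 must reach 133.
Exactly 5 works: 5 values at 216 and 7 at 132 total 2004; lower one of the high values by 26 (still ≥ 133) to hit 1978.

5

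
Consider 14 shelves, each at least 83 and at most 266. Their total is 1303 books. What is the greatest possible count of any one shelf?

To make one shelf as large as possible, make the other 13 as small as possible.
The other 13 contribute at least 13 × 83 = 1079, leaving at most 1303 − 1079 = 224.
Since 224 ≤ 266, this is achievable: one at 224 and 13 at 83.

224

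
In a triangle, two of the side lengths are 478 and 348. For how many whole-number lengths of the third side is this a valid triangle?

The triangle inequality gives |478 − 348| < c < 478 + 348, i.e. 130 < c < 826.
So c can be any integer from 131 to 825: 695 values.

695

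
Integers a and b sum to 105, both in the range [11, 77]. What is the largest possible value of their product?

For a fixed sum, the product ab is largest when a and b are as close as possible.
Taking a = 52 and b = 53 (both in [11, 77]) gives ab = 2756.

2756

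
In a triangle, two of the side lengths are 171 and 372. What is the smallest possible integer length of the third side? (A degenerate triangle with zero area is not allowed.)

The third side must exceed |171 − 372| = 201.
The smallest integer above 201 is 202.

202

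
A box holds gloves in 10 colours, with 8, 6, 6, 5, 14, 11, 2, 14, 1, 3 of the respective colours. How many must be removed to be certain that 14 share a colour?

In the worst case you take as many as possible of each colour without reaching 14: 8 + 6 + 6 + 5 + 13 + 11 + 2 + 13 + 1 + 3 = 68.
The next one must give 14 of some colour, so 68 + 1 = 69.

69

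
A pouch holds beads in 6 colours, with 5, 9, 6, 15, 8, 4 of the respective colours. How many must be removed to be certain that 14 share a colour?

In the worst case you take as many as possible of each colour without reaching 14: 5 + 9 + 6 + 13 + 8 + 4 = 45.
The next one must give 14 of some colour, so 45 + 1 = 46.

46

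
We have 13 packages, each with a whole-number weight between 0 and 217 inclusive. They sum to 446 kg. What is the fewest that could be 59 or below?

6

If only k of them are at most 59, the other 13 − k are at least 60, so the total is at least (13 − k)·60 + k·0.
This is ≤ 446, so (13 − k)·60 + 0k ≤ 446, which gives k ≥ 6.
Exactly 6 works: 6 values at 0 and 7 at 60 total 420; raise one of the low values by 26 (still ≤ 59) to hit 446.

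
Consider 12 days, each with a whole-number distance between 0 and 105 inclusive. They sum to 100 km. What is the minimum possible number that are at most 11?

4

Let j be the number exceeding 11. Then the total is ≥ 12·j + 0·(12 − j) = 0 + 12j.
So 12j ≤ 100 and j ≤ 8; hence at least 12 − 8 = 4 are ≤ 11.
Exactly 4 works: 4 values at 0 and 8 at 12 total 96; raise one of the low values by 4 (still ≤ 11) to hit 100.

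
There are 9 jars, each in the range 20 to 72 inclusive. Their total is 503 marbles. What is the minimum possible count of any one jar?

20

To make one jar as small as possible, make the other 8 as large as possible.
The other 8 can take up 8 × 72 = 576 ≥ 503 − 20, so one jar can sit at its floor of 20.
Achievable: one at 20 and the other 8 totalling 483, which fits since 8 × 20 ≤ 483 ≤ 8 × 72.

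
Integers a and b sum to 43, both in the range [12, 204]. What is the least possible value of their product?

For a fixed sum, ab is smallest when a and b are as far apart as possible.
At the endpoint a = 12, b = 43 − 12 = 31, so ab = 12 × 31 = 372.

372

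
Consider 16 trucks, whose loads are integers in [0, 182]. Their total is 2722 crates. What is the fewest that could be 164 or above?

Suppose at most 16 − j of them reach 164; then j values are ≤ 163 and the rest ≤ 182.
The total is then ≤ 163·j + 182·(16 − j) = 2912 − 19j. For this to be ≥ 2722 we need j ≤ 10, so at least 16 − 10 = 6 must reach 164.
Exactly 6 works: 6 values at 182 and 10 at 163 total 2722.

6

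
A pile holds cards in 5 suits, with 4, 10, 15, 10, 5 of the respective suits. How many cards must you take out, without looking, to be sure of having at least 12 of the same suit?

In the worst case you take as many as possible of each suit without reaching 12: 4 + 10 + 11 + 10 + 5 = 40.
The next one must give 12 of some suit, so 40 + 1 = 41.

41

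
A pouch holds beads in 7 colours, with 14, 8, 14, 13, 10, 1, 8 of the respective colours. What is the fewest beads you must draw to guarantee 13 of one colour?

In the worst case you take as many as possible of each colour without reaching 13: 12 + 8 + 12 + 12 + 10 + 1 + 8 = 63.
The next one must give 13 of some colour, so 63 + 1 = 64.

64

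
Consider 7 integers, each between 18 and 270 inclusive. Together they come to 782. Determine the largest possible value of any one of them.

270

To make one integer as large as possible, make the other 6 as small as possible.
The other 6 contribute at least 6 × 18 = 108, leaving at most 782 − 108 = 674.
But each integer is capped at 270, so the maximum is 270.
Achievable: one at 270 and the other 6 totalling 512, which fits since 6 × 18 ≤ 512 ≤ 6 × 270.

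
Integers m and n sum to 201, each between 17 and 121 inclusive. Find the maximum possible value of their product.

With m + n fixed, mn peaks when the two are closest together.
Taking m = 100 and n = 101 (both in [17, 121]) gives mn = 10100.

10100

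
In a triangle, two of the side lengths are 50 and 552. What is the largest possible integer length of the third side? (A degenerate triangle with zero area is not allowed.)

601

The third side must be less than 50 + 552 = 602.
The largest integer below 602 is 601.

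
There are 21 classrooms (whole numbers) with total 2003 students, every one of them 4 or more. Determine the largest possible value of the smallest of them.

95

The average is 2003/21 < 96, so some value is ≤ 95.
Taking 13 copies of 95 and 8 copies of 96 gives exactly 2003, so 95 is attained.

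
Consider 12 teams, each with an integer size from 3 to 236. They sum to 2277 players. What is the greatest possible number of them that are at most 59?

3

Suppose k of them are at most 59. Those contribute at most 59 each and the rest at most 236 each.
So the total is at most 59k + 236(12 − k) = 2832 − 177k. This must still be ≥ 2277, so k ≤ 3.
k = 3 is achieved by 3 values at 59 and 9 at 236, total 2301; lower one of the 236's by 24 (still > 59) to reach 2277.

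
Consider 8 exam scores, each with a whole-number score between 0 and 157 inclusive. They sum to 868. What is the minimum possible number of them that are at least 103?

1

Suppose at most 8 − j of them reach 103; then j values are ≤ 102 and the rest ≤ 157.
The total is then ≤ 102·j + 157·(8 − j) = 1256 − 55j. For this to be ≥ 868 we need j ≤ 7, so at least 8 − 7 = 1 must reach 103.
Exactly 1 works: 1 value at 157 and 7 at 102 total 871; lower one of the high values by 3 (still ≥ 103) to hit 868.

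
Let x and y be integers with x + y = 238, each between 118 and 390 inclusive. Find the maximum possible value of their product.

For a fixed sum, the product xy is largest when x and y are as close as possible.
Taking x = 119 and y = 119 (both in [118, 390]) gives xy = 14161.

14161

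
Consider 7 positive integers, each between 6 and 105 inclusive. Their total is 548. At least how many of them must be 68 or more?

3

Each value short of 68 is at most 67, costing at least 105 − 67 = 38 against the maximum total of 735.
We can afford to lose at most 735 − 548 = 187, so at most ⌊187/38⌋ = 4 fall short, and at least 3 are ≥ 68.
Exactly 3 works: 3 values at 105 and 4 at 67 total 583; lower one of the high values by 35 (still ≥ 68) to hit 548.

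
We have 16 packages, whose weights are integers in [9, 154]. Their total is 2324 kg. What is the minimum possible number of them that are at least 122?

If only k of them are at least 122, the other 16 − k are at most 121, so the total is at most k·154 + (16 − k)·121.
This must reach 2324, so k·154 + (16 − k)·121 ≥ 2324, giving k ≥ 12.
Exactly 12 works: 12 values at 154 and 4 at 121 total 2332; lower one of the high values by 8 (still ≥ 122) to hit 2324.

12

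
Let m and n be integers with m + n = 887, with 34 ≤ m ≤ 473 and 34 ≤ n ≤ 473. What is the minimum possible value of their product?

195822

Since m + n is fixed, pushing one of them to its bound minimizes the product.
The extreme feasible split is m = 414, n = 473, giving mn = 195822.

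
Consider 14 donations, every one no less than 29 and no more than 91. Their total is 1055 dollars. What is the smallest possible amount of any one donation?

To make one donation as small as possible, make the other 13 as large as possible.
The other 13 can take up 13 × 91 = 1183 ≥ 1055 − 29, so one donation can sit at its floor of 29.
Achievable: one at 29 and the other 13 totalling 1026, which fits since 13 × 29 ≤ 1026 ≤ 13 × 91.

29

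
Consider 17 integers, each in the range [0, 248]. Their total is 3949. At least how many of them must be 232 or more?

2

Each value short of 232 is at most 231, costing at least 248 − 231 = 17 against the maximum total of 4216.
We can afford to lose at most 4216 − 3949 = 267, so at most ⌊267/17⌋ = 15 fall short, and at least 2 are ≥ 232.
Exactly 2 works: 2 values at 248 and 15 at 231 total 3961; lower one of the high values by 12 (still ≥ 232) to hit 3949.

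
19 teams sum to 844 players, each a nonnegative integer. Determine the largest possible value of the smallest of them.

The average is 844/19 < 45, so some value is ≤ 44.
Equality holds with 11 values of 44 and 8 values of 45.

44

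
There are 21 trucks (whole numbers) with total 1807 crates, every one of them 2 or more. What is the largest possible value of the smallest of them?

The average is 1807/21 < 87, so some value is ≤ 86.
Taking 20 copies of 86 and 1 copy of 87 gives exactly 1807, so 86 is attained.

86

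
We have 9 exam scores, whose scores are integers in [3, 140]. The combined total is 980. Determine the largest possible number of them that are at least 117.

8

Suppose k of them are at least 117. Those contribute at least 117 each and the other 9 − k at least 3 each.
So the total is at least 117k + 3(9 − k) = 27 + 114k. This must be ≤ 980, giving k ≤ 8.
k = 8 is achieved by 8 values at 117 and 1 at 3, total 939; add 41 to one value (staying below 117) to reach 980.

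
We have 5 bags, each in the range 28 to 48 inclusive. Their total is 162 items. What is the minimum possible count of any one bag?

To make one bag as small as possible, make the other 4 as large as possible.
The other 4 can take up 4 × 48 = 192 ≥ 162 − 28, so one bag can sit at its floor of 28.
Achievable: one at 28 and the other 4 totalling 134, which fits since 4 × 28 ≤ 134 ≤ 4 × 48.

28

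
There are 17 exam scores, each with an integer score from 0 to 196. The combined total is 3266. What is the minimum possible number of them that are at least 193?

1

Each value short of 193 is at most 192, costing at least 196 − 192 = 4 against the maximum total of 3332.
We can afford to lose at most 3332 − 3266 = 66, so at most ⌊66/4⌋ = 16 fall short, and at least 1 are ≥ 193.
Exactly 1 works: 1 value at 196 and 16 at 192 total 3268; lower one of the high values by 2 (still ≥ 193) to hit 3266.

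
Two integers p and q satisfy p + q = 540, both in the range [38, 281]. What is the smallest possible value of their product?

Since p + q is fixed, pushing one of them to its bound minimizes the product.
At the endpoint p = 259, q = 540 − 259 = 281, so pq = 259 × 281 = 72779.

72779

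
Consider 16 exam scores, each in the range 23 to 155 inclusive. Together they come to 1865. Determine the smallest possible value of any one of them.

To make one score as small as possible, make the other 15 as large as possible.
The other 15 can take up 15 × 155 = 2325 ≥ 1865 − 23, so one score can sit at its floor of 23.
Achievable: one at 23 and the other 15 totalling 1842, which fits since 15 × 23 ≤ 1842 ≤ 15 × 155.

23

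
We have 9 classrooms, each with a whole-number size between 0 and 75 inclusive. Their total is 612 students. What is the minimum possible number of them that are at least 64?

4

Each value short of 64 is at most 63, costing at least 75 − 63 = 12 against the maximum total of 675.
We can afford to lose at most 675 − 612 = 63, so at most ⌊63/12⌋ = 5 fall short, and at least 4 are ≥ 64.
Exactly 4 works: 4 values at 75 and 5 at 63 total 615; lower one of the high values by 3 (still ≥ 64) to hit 612.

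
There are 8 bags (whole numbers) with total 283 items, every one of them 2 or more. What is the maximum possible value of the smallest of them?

35

The average is 283/8 < 36, so some value is ≤ 35.
Taking 5 copies of 35 and 3 copies of 36 gives exactly 283, so 35 is attained.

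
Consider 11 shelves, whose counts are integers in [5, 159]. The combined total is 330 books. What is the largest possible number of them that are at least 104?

With k values at 104 or above and the rest at least 5, the sum is at least 55 + 99k.
Since the sum is 330, we need 99k ≤ 275, i.e. k ≤ 2.
k = 2 is achieved by 2 values at 104 and 9 at 5, total 253; add 77 to one value (staying below 104) to reach 330.

2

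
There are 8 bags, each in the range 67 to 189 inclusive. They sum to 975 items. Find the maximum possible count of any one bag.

To make one bag as large as possible, make the other 7 as small as possible.
The other 7 contribute at least 7 × 67 = 469, leaving at most 975 − 469 = 506.
But each bag is capped at 189, so the maximum is 189.
Achievable: one at 189 and the other 7 totalling 786, which fits since 7 × 67 ≤ 786 ≤ 7 × 189.

189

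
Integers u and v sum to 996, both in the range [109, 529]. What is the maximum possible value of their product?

248004

uv = u(996 − u) is maximized when u is as near 996/2 as the bounds allow.
Taking u = 498 and v = 498 (both in [109, 529]) gives uv = 248004.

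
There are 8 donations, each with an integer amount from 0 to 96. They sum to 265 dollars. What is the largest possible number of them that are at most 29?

Suppose k of them are at most 29. Those contribute at most 29 each and the rest at most 96 each.
So the total is at most 29k + 96(8 − k) = 768 − 67k. This must still be ≥ 265, so k ≤ 7.
k = 7 is achieved by 7 values at 29 and 1 at 96, total 299; lower one of the 96's by 34 (still > 29) to reach 265.

7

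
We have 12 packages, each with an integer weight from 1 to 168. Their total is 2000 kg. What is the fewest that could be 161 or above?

Each value short of 161 is at most 160, costing at least 168 − 160 = 8 against the maximum total of 2016.
We can afford to lose at most 2016 − 2000 = 16, so at most ⌊16/8⌋ = 2 fall short, and at least 10 are ≥ 161.
Exactly 10 works: 10 values at 168 and 2 at 160 total 2000.

10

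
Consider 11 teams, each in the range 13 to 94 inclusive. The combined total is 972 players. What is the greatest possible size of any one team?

94

To make one team as large as possible, make the other 10 as small as possible.
The other 10 contribute at least 10 × 13 = 130, leaving at most 972 − 130 = 842.
But each team is capped at 94, so the maximum is 94.
Achievable: one at 94 and the other 10 totalling 878, which fits since 10 × 13 ≤ 878 ≤ 10 × 94.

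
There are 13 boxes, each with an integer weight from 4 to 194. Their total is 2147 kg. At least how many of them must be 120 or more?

8

Each value short of 120 is at most 119, costing at least 194 − 119 = 75 against the maximum total of 2522.
We can afford to lose at most 2522 − 2147 = 375, so at most ⌊375/75⌋ = 5 fall short, and at least 8 are ≥ 120.
Exactly 8 works: 8 values at 194 and 5 at 119 total 2147.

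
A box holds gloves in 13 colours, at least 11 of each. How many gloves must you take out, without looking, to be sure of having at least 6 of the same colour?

66

You could draw 5 of every colour without reaching 6 of any — 65 in all.
One more forces 6 of some colour, so 65 + 1 = 66.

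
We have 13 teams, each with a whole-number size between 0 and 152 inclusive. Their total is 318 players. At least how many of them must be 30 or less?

Let j be the number exceeding 30. Then the total is ≥ 31·j + 0·(13 − j) = 0 + 31j.
So 31j ≤ 318 and j ≤ 10; hence at least 13 − 10 = 3 are ≤ 30.
Exactly 3 works: 3 values at 0 and 10 at 31 total 310; raise one of the low values by 8 (still ≤ 30) to hit 318.

3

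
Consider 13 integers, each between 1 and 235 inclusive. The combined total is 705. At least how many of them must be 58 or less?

2

If only k of them are at most 58, the other 13 − k are at least 59, so the total is at least (13 − k)·59 + k·1.
This is ≤ 705, so (13 − k)·59 + 1k ≤ 705, which gives k ≥ 2.
Exactly 2 works: 2 values at 1 and 11 at 59 total 651; raise one of the low values by 54 (still ≤ 58) to hit 705.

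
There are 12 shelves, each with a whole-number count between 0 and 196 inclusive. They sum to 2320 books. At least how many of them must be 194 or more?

2

Each value short of 194 is at most 193, costing at least 196 − 193 = 3 against the maximum total of 2352.
We can afford to lose at most 2352 − 2320 = 32, so at most ⌊32/3⌋ = 10 fall short, and at least 2 are ≥ 194.
Exactly 2 works: 2 values at 196 and 10 at 193 total 2322; lower one of the high values by 2 (still ≥ 194) to hit 2320.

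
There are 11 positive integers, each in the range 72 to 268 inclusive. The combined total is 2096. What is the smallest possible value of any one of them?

Minimizing one value means maximizing the remaining 10.
The other 10 can take up 10 × 268 = 2680 ≥ 2096 − 72, so one integer can sit at its floor of 72.
Achievable: one at 72 and the other 10 totalling 2024, which fits since 10 × 72 ≤ 2024 ≤ 10 × 268.

72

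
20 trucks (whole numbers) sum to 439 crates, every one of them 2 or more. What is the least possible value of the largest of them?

22

Some value must be at least ⌈439/20⌉ = 22, since 20 × 21 = 420 < 439.
Achievable: 19 of them at 22 and 1 at 21 total 439.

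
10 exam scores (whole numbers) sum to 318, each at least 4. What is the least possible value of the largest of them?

32

If every one of the 10 were at most 31, the total would be at most 10 × 31 = 310 < 318.
Equality holds with 8 values of 32 and 2 values of 31.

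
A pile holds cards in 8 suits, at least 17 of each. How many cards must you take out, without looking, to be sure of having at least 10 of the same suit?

You could draw 9 of every suit without reaching 10 of any — 72 in all.
One more forces 10 of some suit, so 72 + 1 = 73.

73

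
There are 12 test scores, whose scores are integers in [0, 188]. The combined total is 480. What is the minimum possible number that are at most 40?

1

Each value above 40 is at least 41, contributing at least 41 − 0 = 41 above the floor 0.
The sum exceeds the floor total 0 by 480, so at most ⌊480/41⌋ = 11 exceed 40, and at least 1 are ≤ 40.
Exactly 1 works: 1 value at 0 and 11 at 41 total 451; raise one of the low values by 29 (still ≤ 40) to hit 480.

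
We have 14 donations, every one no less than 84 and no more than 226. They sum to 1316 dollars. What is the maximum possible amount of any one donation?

224

To make one donation as large as possible, make the other 13 as small as possible.
The other 13 contribute at least 13 × 84 = 1092, leaving at most 1316 − 1092 = 224.
Since 224 ≤ 226, this is achievable: one at 224 and 13 at 84.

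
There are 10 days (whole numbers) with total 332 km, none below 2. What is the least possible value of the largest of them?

34

Some value must be at least ⌈332/10⌉ = 34, since 10 × 33 = 330 < 332.
Taking 8 copies of 33 and 2 copies of 34 gives exactly 332, so 34 is attained.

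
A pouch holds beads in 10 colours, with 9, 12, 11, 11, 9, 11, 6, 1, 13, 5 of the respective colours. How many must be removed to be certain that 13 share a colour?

88

In the worst case you take as many as possible of each colour without reaching 13: 9 + 12 + 11 + 11 + 9 + 11 + 6 + 1 + 12 + 5 = 87.
The next one must give 13 of some colour, so 87 + 1 = 88.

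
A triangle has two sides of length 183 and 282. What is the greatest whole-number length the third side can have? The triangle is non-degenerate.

The third side must be less than 183 + 282 = 465.
The largest integer below 465 is 464.

464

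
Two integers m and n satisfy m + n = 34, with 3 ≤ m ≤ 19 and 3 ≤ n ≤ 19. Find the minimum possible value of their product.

For a fixed sum, mn is smallest when m and n are as far apart as possible.
At the endpoint m = 15, n = 34 − 15 = 19, so mn = 15 × 19 = 285.

285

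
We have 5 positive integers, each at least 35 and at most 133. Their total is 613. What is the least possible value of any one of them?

81

Minimizing one value means maximizing the remaining 4.
The other 4 contribute at most 4 × 133 = 532, leaving at least 613 − 532 = 81.
Since 81 ≥ 35, this is achievable: one at 81 and 4 at 133.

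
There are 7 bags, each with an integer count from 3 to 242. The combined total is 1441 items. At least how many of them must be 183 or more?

3

If only k of them are at least 183, the other 7 − k are at most 182, so the total is at most k·242 + (7 − k)·182.
This must reach 1441, so k·242 + (7 − k)·182 ≥ 1441, giving k ≥ 3.
Exactly 3 works: 3 values at 242 and 4 at 182 total 1454; lower one of the high values by 13 (still ≥ 183) to hit 1441.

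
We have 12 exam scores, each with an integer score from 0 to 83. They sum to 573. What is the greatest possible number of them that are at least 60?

9

Suppose k of them are at least 60. Those contribute at least 60 each and the other 12 − k at least 0 each.
So the total is at least 60k + 0(12 − k) = 0 + 60k. This must be ≤ 573, giving k ≤ 9.
k = 9 is achieved by 9 values at 60 and 3 at 0, total 540; add 33 to one value (staying below 60) to reach 573.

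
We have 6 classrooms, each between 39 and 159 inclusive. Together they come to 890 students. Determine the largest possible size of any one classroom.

Maximizing one value means minimizing the remaining 5.
The other 5 contribute at least 5 × 39 = 195, leaving at most 890 − 195 = 695.
But each classroom is capped at 159, so the maximum is 159.
Achievable: one at 159 and the other 5 totalling 731, which fits since 5 × 39 ≤ 731 ≤ 5 × 159.

159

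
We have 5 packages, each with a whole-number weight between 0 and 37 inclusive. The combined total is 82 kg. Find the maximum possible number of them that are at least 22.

If k of the values are ≥ 22, the total is ≥ 22k + 0(5 − k).
Setting 22k + 0(5 − k) ≤ 82 gives 22k ≤ 82, so k ≤ 3.
k = 3 is achieved by 3 values at 22 and 2 at 0, total 66; add 16 to one value (staying below 22) to reach 82.

3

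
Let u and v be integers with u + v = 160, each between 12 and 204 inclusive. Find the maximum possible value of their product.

6400

With u + v fixed, uv peaks when the two are closest together.
Taking u = 80 and v = 80 (both in [12, 204]) gives uv = 6400.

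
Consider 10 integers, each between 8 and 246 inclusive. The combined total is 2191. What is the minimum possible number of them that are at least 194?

If only k of them are at least 194, the other 10 − k are at most 193, so the total is at most k·246 + (10 − k)·193.
This must reach 2191, so k·246 + (10 − k)·193 ≥ 2191, giving k ≥ 5.
Exactly 5 works: 5 values at 246 and 5 at 193 total 2195; lower one of the high values by 4 (still ≥ 194) to hit 2191.

5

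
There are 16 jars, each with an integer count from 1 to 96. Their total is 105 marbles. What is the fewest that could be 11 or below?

8

Each value above 11 is at least 12, contributing at least 12 − 1 = 11 above the floor 1.
The sum exceeds the floor total 16 by 89, so at most ⌊89/11⌋ = 8 exceed 11, and at least 8 are ≤ 11.
Exactly 8 works: 8 values at 1 and 8 at 12 total 104; raise one of the low values by 1 (still ≤ 11) to hit 105.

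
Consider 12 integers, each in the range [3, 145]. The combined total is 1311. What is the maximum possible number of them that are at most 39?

Each value at 39 or below falls at least 145 − 39 = 106 short of the ceiling 145.
The ceiling total is 12 × 145 = 1740, and we need 1311, so at most ⌊(1740 − 1311)/106⌋ = 4 can be that low.
k = 4 is achieved by 4 values at 39 and 8 at 145, total 1316; lower one of the 145's by 5 (still > 39) to reach 1311.

4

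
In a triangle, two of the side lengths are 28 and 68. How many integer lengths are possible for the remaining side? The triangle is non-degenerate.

55

The triangle inequality gives |28 − 68| < c < 28 + 68, i.e. 40 < c < 96.
So c can be any integer from 41 to 95: 55 values.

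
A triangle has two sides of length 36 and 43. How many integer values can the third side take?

71

The triangle inequality gives |36 − 43| < c < 36 + 43, i.e. 7 < c < 79.
So c can be any integer from 8 to 78: 71 values.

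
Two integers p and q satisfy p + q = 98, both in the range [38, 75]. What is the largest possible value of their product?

2401

For a fixed sum, the product pq is largest when p and q are as close as possible.
Taking p = 49 and q = 49 (both in [38, 75]) gives pq = 2401.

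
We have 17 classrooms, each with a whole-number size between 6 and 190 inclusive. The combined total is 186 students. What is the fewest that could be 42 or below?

Each value above 42 is at least 43, contributing at least 43 − 6 = 37 above the floor 6.
The sum exceeds the floor total 102 by 84, so at most ⌊84/37⌋ = 2 exceed 42, and at least 15 are ≤ 42.
Exactly 15 works: 15 values at 6 and 2 at 43 total 176; raise one of the low values by 10 (still ≤ 42) to hit 186.

15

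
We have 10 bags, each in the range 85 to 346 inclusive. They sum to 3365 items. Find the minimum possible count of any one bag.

Minimizing one value means maximizing the remaining 9.
The other 9 contribute at most 9 × 346 = 3114, leaving at least 3365 − 3114 = 251.
Since 251 ≥ 85, this is achievable: one at 251 and 9 at 346.

251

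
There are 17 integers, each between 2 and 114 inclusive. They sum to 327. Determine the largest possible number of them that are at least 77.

3

With k values at 77 or above and the rest at least 2, the sum is at least 34 + 75k.
Since the sum is 327, we need 75k ≤ 293, i.e. k ≤ 3.
k = 3 is achieved by 3 values at 77 and 14 at 2, total 259; add 68 to one value (staying below 77) to reach 327.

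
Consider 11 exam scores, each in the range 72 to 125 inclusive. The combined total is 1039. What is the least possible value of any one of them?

To make one score as small as possible, make the other 10 as large as possible.
The other 10 can take up 10 × 125 = 1250 ≥ 1039 − 72, so one score can sit at its floor of 72.
Achievable: one at 72 and the other 10 totalling 967, which fits since 10 × 72 ≤ 967 ≤ 10 × 125.

72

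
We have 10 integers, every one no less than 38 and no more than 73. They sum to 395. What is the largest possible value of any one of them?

To make one integer as large as possible, make the other 9 as small as possible.
The other 9 contribute at least 9 × 38 = 342, leaving at most 395 − 342 = 53.
Since 53 ≤ 73, this is achievable: one at 53 and 9 at 38.

53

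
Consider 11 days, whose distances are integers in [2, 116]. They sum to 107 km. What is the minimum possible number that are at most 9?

Each value above 9 is at least 10, contributing at least 10 − 2 = 8 above the floor 2.
The sum exceeds the floor total 22 by 85, so at most ⌊85/8⌋ = 10 exceed 9, and at least 1 are ≤ 9.
Exactly 1 works: 1 value at 2 and 10 at 10 total 102; raise one of the low values by 5 (still ≤ 9) to hit 107.

1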